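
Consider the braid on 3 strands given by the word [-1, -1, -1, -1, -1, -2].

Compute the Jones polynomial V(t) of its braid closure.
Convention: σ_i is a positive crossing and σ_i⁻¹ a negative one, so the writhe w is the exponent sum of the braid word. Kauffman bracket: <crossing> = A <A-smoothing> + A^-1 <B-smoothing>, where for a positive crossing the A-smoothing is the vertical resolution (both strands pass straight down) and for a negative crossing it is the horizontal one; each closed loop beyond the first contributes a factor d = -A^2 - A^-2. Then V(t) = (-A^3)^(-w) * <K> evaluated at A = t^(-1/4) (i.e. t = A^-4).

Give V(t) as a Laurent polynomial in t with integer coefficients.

t^-2 + t^-4 - t^-5 + t^-6 - t^-7

Derivation:
The presented braid s1^-1 s1^-1 s1^-1 s1^-1 s1^-1 s2^-1 on 3 strands reduces by inverse Markov moves (closure unchanged at each step):
  Destabilize: the word has the form β·s2^-1 where s2^-1 occurs only as the final letter (β ∈ B_2); drop it and the last strand → 2 strands.
Reduced to β = s1^-1 s1^-1 s1^-1 s1^-1 s1^-1 on 2 strands, 5 crossings.
Compute on β:
Braid: s1^-1 s1^-1 s1^-1 s1^-1 s1^-1 on 2 strands, 5 crossings.
Writhe w = (#positive) - (#negative) = 0 - 5 = -5.
State-sum expansion of <K>. There are 2^5 = 32 states.
Smooth each crossing (0=||, 1=⌣⌢); contribution A^(Σ sign_k(1-2s_k)) * d^(L-1).
  state 00000: A-exp=-5, loops=2, term = A^-5 * d^1
  state 00001: A-exp=-3, loops=1, term = A^-3 * d^0
  state 00010: A-exp=-3, loops=1, term = A^-3 * d^0
  state 00011: A-exp=-1, loops=2, term = A^-1 * d^1
  state 00100: A-exp=-3, loops=1, term = A^-3 * d^0
  state 00101: A-exp=-1, loops=2, term = A^-1 * d^1
  state 00110: A-exp=-1, loops=2, term = A^-1 * d^1
  state 00111: A-exp=+1, loops=3, term = A^1 * d^2
  state 01000: A-exp=-3, loops=1, term = A^-3 * d^0
  state 01001: A-exp=-1, loops=2, term = A^-1 * d^1
  state 01010: A-exp=-1, loops=2, term = A^-1 * d^1
  state 01011: A-exp=+1, loops=3, term = A^1 * d^2
  state 01100: A-exp=-1, loops=2, term = A^-1 * d^1
  state 01101: A-exp=+1, loops=3, term = A^1 * d^2
  state 01110: A-exp=+1, loops=3, term = A^1 * d^2
  state 01111: A-exp=+3, loops=4, term = A^3 * d^3
  state 10000: A-exp=-3, loops=1, term = A^-3 * d^0
  state 10001: A-exp=-1, loops=2, term = A^-1 * d^1
  state 10010: A-exp=-1, loops=2, term = A^-1 * d^1
  state 10011: A-exp=+1, loops=3, term = A^1 * d^2
  state 10100: A-exp=-1, loops=2, term = A^-1 * d^1
  state 10101: A-exp=+1, loops=3, term = A^1 * d^2
  state 10110: A-exp=+1, loops=3, term = A^1 * d^2
  state 10111: A-exp=+3, loops=4, term = A^3 * d^3
  state 11000: A-exp=-1, loops=2, term = A^-1 * d^1
  state 11001: A-exp=+1, loops=3, term = A^1 * d^2
  state 11010: A-exp=+1, loops=3, term = A^1 * d^2
  state 11011: A-exp=+3, loops=4, term = A^3 * d^3
  state 11100: A-exp=+1, loops=3, term = A^1 * d^2
  state 11101: A-exp=+3, loops=4, term = A^3 * d^3
  state 11110: A-exp=+3, loops=4, term = A^3 * d^3
  state 11111: A-exp=+5, loops=5, term = A^5 * d^4
Collect the terms by A-exponent (count of states per loop number):
Powers of d = -A^2 - A^-2: d^2 = A^4 + 2 + A^-4; d^3 = -A^6 - 3*A^2 - 3*A^-2 - A^-6; d^4 = A^8 + 4*A^4 + 6 + 4*A^-4 + A^-8.
  A^5 * (d^4) = A^13 + 4*A^9 + 6*A^5 + 4*A + A^-3
  A^3 * (5*d^3) = -5*A^9 - 15*A^5 - 15*A - 5*A^-3
  A^1 * (10*d^2) = 10*A^5 + 20*A + 10*A^-3
  A^-1 * (10*d) = -10*A - 10*A^-3
  A^-3 * (5) = 5*A^-3
  A^-5 * (d) = -A^-3 - A^-7
Summing the groups: <K> = A^13 - A^9 + A^5 - A - A^-7
Normalise by the writhe: (-A^3)^(-w) = (-A^3)^(5) = -A^15, so f(A) = -A^15 * <K> = -A^28 + A^24 - A^20 + A^16 + A^8.
Substitute A = t^(-1/4), i.e. A^e → t^(-e/4): V(t) = t^-2 + t^-4 - t^-5 + t^-6 - t^-7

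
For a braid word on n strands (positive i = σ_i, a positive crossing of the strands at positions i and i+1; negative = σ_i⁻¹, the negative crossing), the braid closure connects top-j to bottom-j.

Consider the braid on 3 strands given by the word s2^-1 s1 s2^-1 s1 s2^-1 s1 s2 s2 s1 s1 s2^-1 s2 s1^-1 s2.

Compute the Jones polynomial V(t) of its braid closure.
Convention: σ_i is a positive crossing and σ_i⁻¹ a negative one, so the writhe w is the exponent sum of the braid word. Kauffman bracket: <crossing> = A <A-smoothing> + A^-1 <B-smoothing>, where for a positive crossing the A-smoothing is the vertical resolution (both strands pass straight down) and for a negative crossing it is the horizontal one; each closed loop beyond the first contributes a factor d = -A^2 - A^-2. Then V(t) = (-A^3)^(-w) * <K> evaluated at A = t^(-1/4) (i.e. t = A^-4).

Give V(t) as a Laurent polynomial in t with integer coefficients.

t^7 - 2*t^6 + 2*t^5 - 3*t^4 + 3*t^3 - 2*t^2 + 2*t

Derivation:
The presented braid s2^-1 s1 s2^-1 s1 s2^-1 s1 s2 s2 s1 s1 s2^-1 s2 s1^-1 s2 on 3 strands reduces by inverse Markov moves (closure unchanged at each step):
  Deconjugate: the word is γ·β·γ⁻¹ with γ = s2^-1 s1 (prefix) and γ⁻¹ = s1^-1 s2 (suffix); strip both.
  Deconjugate: the word is γ·β·γ⁻¹ with γ = s2^-1 (prefix) and γ⁻¹ = s2 (suffix); strip both.
Reduced to β = s1 s2^-1 s1 s2 s2 s1 s1 s2^-1 on 3 strands, 8 crossings.
Compute on β:
Braid: s1 s2^-1 s1 s2 s2 s1 s1 s2^-1 on 3 strands, 8 crossings.
Writhe w = (#positive) - (#negative) = 6 - 2 = 4.
Enumerate smoothing states for the bracket polynomial. There are 2^8 = 256 states.
Smooth each crossing (0=||, 1=⌣⌢); contribution A^(Σ sign_k(1-2s_k)) * d^(L-1).
Tabulate the states by total A-exponent and number of loops L (A-exp: L × count):
  A^8: L=3 ×1
  A^6: L=2 ×6, L=4 ×2
  A^4: L=1 ×11, L=3 ×16, L=5 ×1
  A^2: L=2 ×47, L=4 ×9
  A^0: L=1 ×26, L=3 ×43, L=5 ×1
  A^-2: L=2 ×41, L=4 ×15
  A^-4: L=3 ×26, L=5 ×2
  A^-6: L=4 ×8
  A^-8: L=5 ×1
Each group contributes A^e * Σ count * d^(L-1):
Powers of d = -A^2 - A^-2: d^2 = A^4 + 2 + A^-4; d^3 = -A^6 - 3*A^2 - 3*A^-2 - A^-6; d^4 = A^8 + 4*A^4 + 6 + 4*A^-4 + A^-8.
  A^8 * (d^2) = A^12 + 2*A^8 + A^4
  A^6 * (6*d + 2*d^3) = -2*A^12 - 12*A^8 - 12*A^4 - 2
  A^4 * (11 + 16*d^2 + d^4) = A^12 + 20*A^8 + 49*A^4 + 20 + A^-4
  A^2 * (47*d + 9*d^3) = -9*A^8 - 74*A^4 - 74 - 9*A^-4
  A^0 * (26 + 43*d^2 + d^4) = A^8 + 47*A^4 + 118 + 47*A^-4 + A^-8
  A^-2 * (41*d + 15*d^3) = -15*A^4 - 86 - 86*A^-4 - 15*A^-8
  A^-4 * (26*d^2 + 2*d^4) = 2*A^4 + 34 + 64*A^-4 + 34*A^-8 + 2*A^-12
  A^-6 * (8*d^3) = -8 - 24*A^-4 - 24*A^-8 - 8*A^-12
  A^-8 * (d^4) = 1 + 4*A^-4 + 6*A^-8 + 4*A^-12 + A^-16
Summing the groups: <K> = 2*A^8 - 2*A^4 + 3 - 3*A^-4 + 2*A^-8 - 2*A^-12 + A^-16
Normalise by the writhe: (-A^3)^(-w) = (-A^3)^(-4) = A^-12, so f(A) = A^-12 * <K> = 2*A^-4 - 2*A^-8 + 3*A^-12 - 3*A^-16 + 2*A^-20 - 2*A^-24 + A^-28.
Substitute A = t^(-1/4), i.e. A^e → t^(-e/4): V(t) = t^7 - 2*t^6 + 2*t^5 - 3*t^4 + 3*t^3 - 2*t^2 + 2*t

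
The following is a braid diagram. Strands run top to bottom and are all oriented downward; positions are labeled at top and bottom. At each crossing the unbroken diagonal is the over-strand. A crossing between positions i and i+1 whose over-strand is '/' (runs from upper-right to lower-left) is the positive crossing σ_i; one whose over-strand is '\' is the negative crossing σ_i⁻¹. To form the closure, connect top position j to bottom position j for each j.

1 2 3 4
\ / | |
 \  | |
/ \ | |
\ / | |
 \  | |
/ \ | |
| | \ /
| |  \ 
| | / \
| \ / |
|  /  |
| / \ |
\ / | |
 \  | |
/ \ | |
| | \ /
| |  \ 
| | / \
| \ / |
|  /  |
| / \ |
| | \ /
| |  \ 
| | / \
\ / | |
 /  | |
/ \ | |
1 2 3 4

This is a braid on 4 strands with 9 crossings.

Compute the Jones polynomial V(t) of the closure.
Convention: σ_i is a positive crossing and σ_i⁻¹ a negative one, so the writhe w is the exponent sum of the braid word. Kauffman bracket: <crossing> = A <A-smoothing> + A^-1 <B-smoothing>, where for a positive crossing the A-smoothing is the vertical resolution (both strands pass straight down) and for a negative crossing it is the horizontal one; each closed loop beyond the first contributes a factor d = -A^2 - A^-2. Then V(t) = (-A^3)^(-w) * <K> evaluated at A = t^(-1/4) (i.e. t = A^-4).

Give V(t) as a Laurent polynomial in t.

t - 2 + 3*t^-1 - 3*t^-2 + 4*t^-3 - 3*t^-4 + 2*t^-5 - t^-6

Derivation:
Reading the diagram top to bottom ('/'-over between positions i,i+1 = s_i, '\'-over = s_i^-1): braid word = s1^-1 s1^-1 s3^-1 s2 s1^-1 s3^-1 s2 s3^-1 s1.
The presented braid s1^-1 s1^-1 s3^-1 s2 s1^-1 s3^-1 s2 s3^-1 s1 on 4 strands reduces by inverse Markov moves (closure unchanged at each step):
  Deconjugate: the word is γ·β·γ⁻¹ with γ = s1^-1 (prefix) and γ⁻¹ = s1 (suffix); strip both.
Reduced to β = s1^-1 s3^-1 s2 s1^-1 s3^-1 s2 s3^-1 on 4 strands, 7 crossings.
Compute on β:
Braid: s1^-1 s3^-1 s2 s1^-1 s3^-1 s2 s3^-1 on 4 strands, 7 crossings.
Writhe w = (#positive) - (#negative) = 2 - 5 = -3.
State-sum expansion of <K>. There are 2^7 = 128 states.
Smooth each crossing (0=||, 1=⌣⌢); contribution A^(Σ sign_k(1-2s_k)) * d^(L-1).
Tabulate the states by total A-exponent and number of loops L (A-exp: L × count):
  A^7: L=5 ×1
  A^5: L=4 ×7
  A^3: L=3 ×20, L=5 ×1
  A^1: L=2 ×29, L=4 ×6
  A^-1: L=1 ×19, L=3 ×16
  A^-3: L=2 ×19, L=4 ×2
  A^-5: L=3 ×7
  A^-7: L=4 ×1
Each group contributes A^e * Σ count * d^(L-1):
Powers of d = -A^2 - A^-2: d^2 = A^4 + 2 + A^-4; d^3 = -A^6 - 3*A^2 - 3*A^-2 - A^-6; d^4 = A^8 + 4*A^4 + 6 + 4*A^-4 + A^-8.
  A^7 * (d^4) = A^15 + 4*A^11 + 6*A^7 + 4*A^3 + A^-1
  A^5 * (7*d^3) = -7*A^11 - 21*A^7 - 21*A^3 - 7*A^-1
  A^3 * (20*d^2 + d^4) = A^11 + 24*A^7 + 46*A^3 + 24*A^-1 + A^-5
  A^1 * (29*d + 6*d^3) = -6*A^7 - 47*A^3 - 47*A^-1 - 6*A^-5
  A^-1 * (19 + 16*d^2) = 16*A^3 + 51*A^-1 + 16*A^-5
  A^-3 * (19*d + 2*d^3) = -2*A^3 - 25*A^-1 - 25*A^-5 - 2*A^-9
  A^-5 * (7*d^2) = 7*A^-1 + 14*A^-5 + 7*A^-9
  A^-7 * (d^3) = -A^-1 - 3*A^-5 - 3*A^-9 - A^-13
Summing the groups: <K> = A^15 - 2*A^11 + 3*A^7 - 4*A^3 + 3*A^-1 - 3*A^-5 + 2*A^-9 - A^-13
Normalise by the writhe: (-A^3)^(-w) = (-A^3)^(3) = -A^9, so f(A) = -A^9 * <K> = -A^24 + 2*A^20 - 3*A^16 + 4*A^12 - 3*A^8 + 3*A^4 - 2 + A^-4.
Substitute A = t^(-1/4), i.e. A^e → t^(-e/4): V(t) = t - 2 + 3*t^-1 - 3*t^-2 + 4*t^-3 - 3*t^-4 + 2*t^-5 - t^-6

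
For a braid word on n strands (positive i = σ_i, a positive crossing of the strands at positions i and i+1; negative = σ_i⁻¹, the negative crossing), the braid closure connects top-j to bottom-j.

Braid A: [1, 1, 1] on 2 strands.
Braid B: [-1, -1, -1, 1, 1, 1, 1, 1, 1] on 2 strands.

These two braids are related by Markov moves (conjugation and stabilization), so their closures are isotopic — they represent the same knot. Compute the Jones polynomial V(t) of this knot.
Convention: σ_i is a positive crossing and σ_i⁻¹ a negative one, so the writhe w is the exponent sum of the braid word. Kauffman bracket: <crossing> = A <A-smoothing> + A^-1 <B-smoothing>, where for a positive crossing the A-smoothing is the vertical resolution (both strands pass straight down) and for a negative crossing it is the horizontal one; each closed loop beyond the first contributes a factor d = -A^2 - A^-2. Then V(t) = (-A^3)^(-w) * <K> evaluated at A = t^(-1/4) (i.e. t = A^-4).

Markov-equivalent braids have isotopic closures, hence identical knot invariants. Strip the Markov moves from each word to reach a common short braid β, then compute V(t) once on β.
Braid A: s1 s1 s1 on 2 strands has no conjugating prefix/suffix or stabilization to strip; take β = s1 s1 s1.
Braid B: s1^-1 s1^-1 s1^-1 s1 s1 s1 s1 s1 s1 on 2 strands reduces by inverse Markov moves (closure unchanged at each step):
  Deconjugate: the word is γ·β·γ⁻¹ with γ = s1^-1 (prefix) and γ⁻¹ = s1 (suffix); strip both.
  Deconjugate: the word is γ·β·γ⁻¹ with γ = s1^-1 s1^-1 (prefix) and γ⁻¹ = s1 s1 (suffix); strip both.
Reduced to β = s1 s1 s1 on 2 strands, 3 crossings.
Both give the same β = s1 s1 s1 on 2 strands, so one state sum suffices:
Braid: s1 s1 s1 on 2 strands, 3 crossings.
Writhe w = (#positive) - (#negative) = 3 - 0 = 3.
State-sum expansion of <K>. There are 2^3 = 8 states.
Smooth each crossing (0=||, 1=⌣⌢); contribution A^(Σ sign_k(1-2s_k)) * d^(L-1).
  state 000: A-exp=+3, loops=2, term = A^3 * d^1
  state 001: A-exp=+1, loops=1, term = A^1 * d^0
  state 010: A-exp=+1, loops=1, term = A^1 * d^0
  state 011: A-exp=-1, loops=2, term = A^-1 * d^1
  state 100: A-exp=+1, loops=1, term = A^1 * d^0
  state 101: A-exp=-1, loops=2, term = A^-1 * d^1
  state 110: A-exp=-1, loops=2, term = A^-1 * d^1
  state 111: A-exp=-3, loops=3, term = A^-3 * d^2
Collect the terms by A-exponent (count of states per loop number):
Powers of d = -A^2 - A^-2: d^2 = A^4 + 2 + A^-4.
  A^3 * (d) = -A^5 - A
  A^1 * (3) = 3*A
  A^-1 * (3*d) = -3*A - 3*A^-3
  A^-3 * (d^2) = A + 2*A^-3 + A^-7
Summing the groups: <K> = -A^5 - A^-3 + A^-7
Normalise by the writhe: (-A^3)^(-w) = (-A^3)^(-3) = -A^-9, so f(A) = -A^-9 * <K> = A^-4 + A^-12 - A^-16.
Substitute A = t^(-1/4), i.e. A^e → t^(-e/4): V(t) = -t^4 + t^3 + t

Answer: -t^4 + t^3 + t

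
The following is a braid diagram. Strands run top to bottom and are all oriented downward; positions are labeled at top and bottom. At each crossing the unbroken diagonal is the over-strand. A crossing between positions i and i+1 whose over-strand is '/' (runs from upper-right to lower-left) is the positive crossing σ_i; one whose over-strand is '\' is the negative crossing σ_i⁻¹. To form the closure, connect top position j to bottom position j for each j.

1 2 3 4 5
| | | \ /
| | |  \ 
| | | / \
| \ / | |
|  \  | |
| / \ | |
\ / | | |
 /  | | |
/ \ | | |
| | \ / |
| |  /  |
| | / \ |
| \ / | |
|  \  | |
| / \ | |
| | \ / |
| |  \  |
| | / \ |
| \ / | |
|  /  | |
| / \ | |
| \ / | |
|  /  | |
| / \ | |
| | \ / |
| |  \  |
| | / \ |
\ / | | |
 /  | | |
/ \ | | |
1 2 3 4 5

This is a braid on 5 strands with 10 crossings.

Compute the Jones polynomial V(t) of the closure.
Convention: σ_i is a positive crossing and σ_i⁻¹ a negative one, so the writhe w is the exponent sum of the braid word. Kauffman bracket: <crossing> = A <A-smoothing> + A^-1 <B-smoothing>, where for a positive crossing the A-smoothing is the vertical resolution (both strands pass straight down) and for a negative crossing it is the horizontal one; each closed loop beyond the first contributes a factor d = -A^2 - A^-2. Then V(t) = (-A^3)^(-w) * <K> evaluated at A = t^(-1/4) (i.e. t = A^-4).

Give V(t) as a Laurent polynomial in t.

t^3 - t^2 + t - 1 + t^-1 - t^-2 + t^-3

Derivation:
Reading the diagram top to bottom ('/'-over between positions i,i+1 = s_i, '\'-over = s_i^-1): braid word = s4^-1 s2^-1 s1 s3 s2^-1 s3^-1 s2 s2 s3^-1 s1.
Braid: s4^-1 s2^-1 s1 s3 s2^-1 s3^-1 s2 s2 s3^-1 s1 on 5 strands, 10 crossings.
Writhe w = (#positive) - (#negative) = 5 - 5 = 0.
Computing the Kauffman bracket via state sum. There are 2^10 = 1024 states.
For each crossing: s=0 is the vertical smoothing, s=1 horizontal. Crossing k contributes A^(sign_k * (1 - 2*s_k)); loop factor d = -A^2 - A^-2.
Tabulate the states by total A-exponent and number of loops L (A-exp: L × count):
  A^10: L=4 ×1
  A^8: L=3 ×9, L=5 ×1
  A^6: L=2 ×27, L=4 ×18
  A^4: L=1 ×28, L=3 ×78, L=5 ×14
  A^2: L=2 ×116, L=4 ×88, L=6 ×6
  A^0: L=1 ×27, L=3 ×178, L=5 ×46, L=7 ×1
  A^-2: L=2 ×78, L=4 ×123, L=6 ×9
  A^-4: L=1 ×6, L=3 ×78, L=5 ×36
  A^-6: L=2 ×11, L=4 ×31, L=6 ×3
  A^-8: L=3 ×6, L=5 ×4
  A^-10: L=4 ×1
Each group contributes A^e * Σ count * d^(L-1):
Powers of d = -A^2 - A^-2: d^2 = A^4 + 2 + A^-4; d^3 = -A^6 - 3*A^2 - 3*A^-2 - A^-6; d^4 = A^8 + 4*A^4 + 6 + 4*A^-4 + A^-8; d^5 = -A^10 - 5*A^6 - 10*A^2 - 10*A^-2 - 5*A^-6 - A^-10; d^6 = A^12 + 6*A^8 + 15*A^4 + 20 + 15*A^-4 + 6*A^-8 + A^-12.
  A^10 * (d^3) = -A^16 - 3*A^12 - 3*A^8 - A^4
  A^8 * (9*d^2 + d^4) = A^16 + 13*A^12 + 24*A^8 + 13*A^4 + 1
  A^6 * (27*d + 18*d^3) = -18*A^12 - 81*A^8 - 81*A^4 - 18
  A^4 * (28 + 78*d^2 + 14*d^4) = 14*A^12 + 134*A^8 + 268*A^4 + 134 + 14*A^-4
  A^2 * (116*d + 88*d^3 + 6*d^5) = -6*A^12 - 118*A^8 - 440*A^4 - 440 - 118*A^-4 - 6*A^-8
  A^0 * (27 + 178*d^2 + 46*d^4 + d^6) = A^12 + 52*A^8 + 377*A^4 + 679 + 377*A^-4 + 52*A^-8 + A^-12
  A^-2 * (78*d + 123*d^3 + 9*d^5) = -9*A^8 - 168*A^4 - 537 - 537*A^-4 - 168*A^-8 - 9*A^-12
  A^-4 * (6 + 78*d^2 + 36*d^4) = 36*A^4 + 222 + 378*A^-4 + 222*A^-8 + 36*A^-12
  A^-6 * (11*d + 31*d^3 + 3*d^5) = -3*A^4 - 46 - 134*A^-4 - 134*A^-8 - 46*A^-12 - 3*A^-16
  A^-8 * (6*d^2 + 4*d^4) = 4 + 22*A^-4 + 36*A^-8 + 22*A^-12 + 4*A^-16
  A^-10 * (d^3) = -A^-4 - 3*A^-8 - 3*A^-12 - A^-16
Summing the groups: <K> = A^12 - A^8 + A^4 - 1 + A^-4 - A^-8 + A^-12
Normalise by the writhe: (-A^3)^(-w) = (-A^3)^(0) = 1, so f(A) = 1 * <K> = A^12 - A^8 + A^4 - 1 + A^-4 - A^-8 + A^-12.
Substitute A = t^(-1/4), i.e. A^e → t^(-e/4): V(t) = t^3 - t^2 + t - 1 + t^-1 - t^-2 + t^-3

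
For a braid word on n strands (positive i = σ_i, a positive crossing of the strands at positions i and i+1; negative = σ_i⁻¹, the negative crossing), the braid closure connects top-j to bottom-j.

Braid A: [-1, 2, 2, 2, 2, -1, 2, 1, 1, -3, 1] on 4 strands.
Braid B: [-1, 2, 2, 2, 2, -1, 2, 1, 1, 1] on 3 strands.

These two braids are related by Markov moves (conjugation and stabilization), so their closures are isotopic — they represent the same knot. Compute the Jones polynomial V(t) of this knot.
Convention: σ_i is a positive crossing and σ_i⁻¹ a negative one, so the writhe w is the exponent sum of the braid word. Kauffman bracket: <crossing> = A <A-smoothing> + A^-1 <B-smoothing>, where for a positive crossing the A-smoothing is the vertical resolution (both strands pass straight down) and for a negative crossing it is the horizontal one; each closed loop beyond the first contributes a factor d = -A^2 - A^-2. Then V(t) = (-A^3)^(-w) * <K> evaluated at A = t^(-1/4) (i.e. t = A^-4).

-t^9 + t^8 - 2*t^7 + 3*t^6 - 2*t^5 + 2*t^4 - t^3 + t^2

Derivation:
Markov-equivalent braids have isotopic closures, hence identical knot invariants. Strip the Markov moves from each word to reach a common short braid β, then compute V(t) once on β.
Braid A: s1^-1 s2 s2 s2 s2 s1^-1 s2 s1 s1 s3^-1 s1 on 4 strands reduces by inverse Markov moves (closure unchanged at each step):
  Deconjugate: the word is γ·β·γ⁻¹ with γ = s1^-1 (prefix) and γ⁻¹ = s1 (suffix); strip both.
  Destabilize: the word has the form β·s3^-1 where s3^-1 occurs only as the final letter (β ∈ B_3); drop it and the last strand → 3 strands.
Reduced to β = s2 s2 s2 s2 s1^-1 s2 s1 s1 on 3 strands, 8 crossings.
Braid B: s1^-1 s2 s2 s2 s2 s1^-1 s2 s1 s1 s1 on 3 strands reduces by inverse Markov moves (closure unchanged at each step):
  Deconjugate: the word is γ·β·γ⁻¹ with γ = s1^-1 (prefix) and γ⁻¹ = s1 (suffix); strip both.
Reduced to β = s2 s2 s2 s2 s1^-1 s2 s1 s1 on 3 strands, 8 crossings.
Both give the same β = s2 s2 s2 s2 s1^-1 s2 s1 s1 on 3 strands, so one state sum suffices:
Braid: s2 s2 s2 s2 s1^-1 s2 s1 s1 on 3 strands, 8 crossings.
Writhe w = (#positive) - (#negative) = 7 - 1 = 6.
Enumerate smoothing states for the bracket polynomial. There are 2^8 = 256 states.
For each crossing: s=0 is the vertical smoothing, s=1 horizontal. Crossing k contributes A^(sign_k * (1 - 2*s_k)); loop factor d = -A^2 - A^-2.
Tabulate the states by total A-exponent and number of loops L (A-exp: L × count):
  A^8: L=2 ×1
  A^6: L=1 ×5, L=3 ×3
  A^4: L=2 ×27, L=4 ×1
  A^2: L=1 ×18, L=3 ×38
  A^0: L=2 ×41, L=4 ×29
  A^-2: L=3 ×44, L=5 ×12
  A^-4: L=4 ×26, L=6 ×2
  A^-6: L=5 ×8
  A^-8: L=6 ×1
Each group contributes A^e * Σ count * d^(L-1):
Powers of d = -A^2 - A^-2: d^2 = A^4 + 2 + A^-4; d^3 = -A^6 - 3*A^2 - 3*A^-2 - A^-6; d^4 = A^8 + 4*A^4 + 6 + 4*A^-4 + A^-8; d^5 = -A^10 - 5*A^6 - 10*A^2 - 10*A^-2 - 5*A^-6 - A^-10.
  A^8 * (d) = -A^10 - A^6
  A^6 * (5 + 3*d^2) = 3*A^10 + 11*A^6 + 3*A^2
  A^4 * (27*d + d^3) = -A^10 - 30*A^6 - 30*A^2 - A^-2
  A^2 * (18 + 38*d^2) = 38*A^6 + 94*A^2 + 38*A^-2
  A^0 * (41*d + 29*d^3) = -29*A^6 - 128*A^2 - 128*A^-2 - 29*A^-6
  A^-2 * (44*d^2 + 12*d^4) = 12*A^6 + 92*A^2 + 160*A^-2 + 92*A^-6 + 12*A^-10
  A^-4 * (26*d^3 + 2*d^5) = -2*A^6 - 36*A^2 - 98*A^-2 - 98*A^-6 - 36*A^-10 - 2*A^-14
  A^-6 * (8*d^4) = 8*A^2 + 32*A^-2 + 48*A^-6 + 32*A^-10 + 8*A^-14
  A^-8 * (d^5) = -A^2 - 5*A^-2 - 10*A^-6 - 10*A^-10 - 5*A^-14 - A^-18
Summing the groups: <K> = A^10 - A^6 + 2*A^2 - 2*A^-2 + 3*A^-6 - 2*A^-10 + A^-14 - A^-18
Normalise by the writhe: (-A^3)^(-w) = (-A^3)^(-6) = A^-18, so f(A) = A^-18 * <K> = A^-8 - A^-12 + 2*A^-16 - 2*A^-20 + 3*A^-24 - 2*A^-28 + A^-32 - A^-36.
Substitute A = t^(-1/4), i.e. A^e → t^(-e/4): V(t) = -t^9 + t^8 - 2*t^7 + 3*t^6 - 2*t^5 + 2*t^4 - t^3 + t^2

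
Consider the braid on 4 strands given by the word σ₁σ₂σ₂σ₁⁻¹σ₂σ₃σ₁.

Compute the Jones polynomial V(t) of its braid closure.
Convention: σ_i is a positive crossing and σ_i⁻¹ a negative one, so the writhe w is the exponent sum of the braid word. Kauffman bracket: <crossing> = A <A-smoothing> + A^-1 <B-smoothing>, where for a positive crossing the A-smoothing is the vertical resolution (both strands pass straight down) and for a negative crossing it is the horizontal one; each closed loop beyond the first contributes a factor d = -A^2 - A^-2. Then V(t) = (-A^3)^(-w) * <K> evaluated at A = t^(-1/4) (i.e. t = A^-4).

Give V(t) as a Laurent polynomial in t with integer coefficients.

-t^6 + t^5 - t^4 + 2*t^3 - t^2 + t

Derivation:
Braid: s1 s2 s2 s1^-1 s2 s3 s1 on 4 strands, 7 crossings.
Writhe w = (#positive) - (#negative) = 6 - 1 = 5.
Enumerate smoothing states for the bracket polynomial. There are 2^7 = 128 states.
Each crossing splits two ways (0=vertical, 1=horizontal). The state's weight is A^(#A-smoothings - #B-smoothings) * d^(loops - 1).
Tabulate the states by total A-exponent and number of loops L (A-exp: L × count):
  A^7: L=3 ×1
  A^5: L=2 ×4, L=4 ×3
  A^3: L=1 ×3, L=3 ×17, L=5 ×1
  A^1: L=2 ×24, L=4 ×11
  A^-1: L=1 ×10, L=3 ×23, L=5 ×2
  A^-3: L=2 ×13, L=4 ×8
  A^-5: L=3 ×6, L=5 ×1
  A^-7: L=4 ×1
Each group contributes A^e * Σ count * d^(L-1):
Powers of d = -A^2 - A^-2: d^2 = A^4 + 2 + A^-4; d^3 = -A^6 - 3*A^2 - 3*A^-2 - A^-6; d^4 = A^8 + 4*A^4 + 6 + 4*A^-4 + A^-8.
  A^7 * (d^2) = A^11 + 2*A^7 + A^3
  A^5 * (4*d + 3*d^3) = -3*A^11 - 13*A^7 - 13*A^3 - 3*A^-1
  A^3 * (3 + 17*d^2 + d^4) = A^11 + 21*A^7 + 43*A^3 + 21*A^-1 + A^-5
  A^1 * (24*d + 11*d^3) = -11*A^7 - 57*A^3 - 57*A^-1 - 11*A^-5
  A^-1 * (10 + 23*d^2 + 2*d^4) = 2*A^7 + 31*A^3 + 68*A^-1 + 31*A^-5 + 2*A^-9
  A^-3 * (13*d + 8*d^3) = -8*A^3 - 37*A^-1 - 37*A^-5 - 8*A^-9
  A^-5 * (6*d^2 + d^4) = A^3 + 10*A^-1 + 18*A^-5 + 10*A^-9 + A^-13
  A^-7 * (d^3) = -A^-1 - 3*A^-5 - 3*A^-9 - A^-13
Summing the groups: <K> = -A^11 + A^7 - 2*A^3 + A^-1 - A^-5 + A^-9
Normalise by the writhe: (-A^3)^(-w) = (-A^3)^(-5) = -A^-15, so f(A) = -A^-15 * <K> = A^-4 - A^-8 + 2*A^-12 - A^-16 + A^-20 - A^-24.
Substitute A = t^(-1/4), i.e. A^e → t^(-e/4): V(t) = -t^6 + t^5 - t^4 + 2*t^3 - t^2 + t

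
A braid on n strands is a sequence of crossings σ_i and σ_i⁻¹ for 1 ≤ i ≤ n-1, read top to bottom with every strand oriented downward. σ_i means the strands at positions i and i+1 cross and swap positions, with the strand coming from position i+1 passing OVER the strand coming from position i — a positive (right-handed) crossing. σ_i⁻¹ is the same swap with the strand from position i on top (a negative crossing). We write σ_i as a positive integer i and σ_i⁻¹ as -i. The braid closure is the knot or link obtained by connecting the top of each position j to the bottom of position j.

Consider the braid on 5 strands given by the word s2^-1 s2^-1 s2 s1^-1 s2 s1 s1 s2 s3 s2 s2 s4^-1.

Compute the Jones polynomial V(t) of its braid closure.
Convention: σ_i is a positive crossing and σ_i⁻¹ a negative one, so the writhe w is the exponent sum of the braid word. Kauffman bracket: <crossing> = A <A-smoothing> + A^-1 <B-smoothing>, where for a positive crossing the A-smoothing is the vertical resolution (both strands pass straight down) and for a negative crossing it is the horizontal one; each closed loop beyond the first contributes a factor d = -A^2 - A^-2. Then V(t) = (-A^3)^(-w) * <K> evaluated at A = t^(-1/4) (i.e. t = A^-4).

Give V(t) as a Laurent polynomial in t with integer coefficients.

-t^6 + t^5 - t^4 + 2*t^3 - t^2 + t

Derivation:
The presented braid s2^-1 s2^-1 s2 s1^-1 s2 s1 s1 s2 s3 s2 s2 s4^-1 on 5 strands reduces by inverse Markov moves (closure unchanged at each step):
  Destabilize: the word has the form β·s4^-1 where s4^-1 occurs only as the final letter (β ∈ B_4); drop it and the last strand → 4 strands.
  Deconjugate: the word is γ·β·γ⁻¹ with γ = s2^-1 s2^-1 (prefix) and γ⁻¹ = s2 s2 (suffix); strip both.
  Destabilize: the word has the form β·s3 where s3 occurs only as the final letter (β ∈ B_3); drop it and the last strand → 3 strands.
Reduced to β = s2 s1^-1 s2 s1 s1 s2 on 3 strands, 6 crossings.
Compute on β:
Braid: s2 s1^-1 s2 s1 s1 s2 on 3 strands, 6 crossings.
Writhe w = (#positive) - (#negative) = 5 - 1 = 4.
Enumerate smoothing states for the bracket polynomial. There are 2^6 = 64 states.
For each crossing: s=0 is the vertical smoothing, s=1 horizontal. Crossing k contributes A^(sign_k * (1 - 2*s_k)); loop factor d = -A^2 - A^-2.
Tabulate the states by total A-exponent and number of loops L (A-exp: L × count):
  A^6: L=2 ×1
  A^4: L=1 ×3, L=3 ×3
  A^2: L=2 ×14, L=4 ×1
  A^0: L=1 ×10, L=3 ×10
  A^-2: L=2 ×13, L=4 ×2
  A^-4: L=3 ×6
  A^-6: L=4 ×1
Each group contributes A^e * Σ count * d^(L-1):
Powers of d = -A^2 - A^-2: d^2 = A^4 + 2 + A^-4; d^3 = -A^6 - 3*A^2 - 3*A^-2 - A^-6.
  A^6 * (d) = -A^8 - A^4
  A^4 * (3 + 3*d^2) = 3*A^8 + 9*A^4 + 3
  A^2 * (14*d + d^3) = -A^8 - 17*A^4 - 17 - A^-4
  A^0 * (10 + 10*d^2) = 10*A^4 + 30 + 10*A^-4
  A^-2 * (13*d + 2*d^3) = -2*A^4 - 19 - 19*A^-4 - 2*A^-8
  A^-4 * (6*d^2) = 6 + 12*A^-4 + 6*A^-8
  A^-6 * (d^3) = -1 - 3*A^-4 - 3*A^-8 - A^-12
Summing the groups: <K> = A^8 - A^4 + 2 - A^-4 + A^-8 - A^-12
Normalise by the writhe: (-A^3)^(-w) = (-A^3)^(-4) = A^-12, so f(A) = A^-12 * <K> = A^-4 - A^-8 + 2*A^-12 - A^-16 + A^-20 - A^-24.
Substitute A = t^(-1/4), i.e. A^e → t^(-e/4): V(t) = -t^6 + t^5 - t^4 + 2*t^3 - t^2 + t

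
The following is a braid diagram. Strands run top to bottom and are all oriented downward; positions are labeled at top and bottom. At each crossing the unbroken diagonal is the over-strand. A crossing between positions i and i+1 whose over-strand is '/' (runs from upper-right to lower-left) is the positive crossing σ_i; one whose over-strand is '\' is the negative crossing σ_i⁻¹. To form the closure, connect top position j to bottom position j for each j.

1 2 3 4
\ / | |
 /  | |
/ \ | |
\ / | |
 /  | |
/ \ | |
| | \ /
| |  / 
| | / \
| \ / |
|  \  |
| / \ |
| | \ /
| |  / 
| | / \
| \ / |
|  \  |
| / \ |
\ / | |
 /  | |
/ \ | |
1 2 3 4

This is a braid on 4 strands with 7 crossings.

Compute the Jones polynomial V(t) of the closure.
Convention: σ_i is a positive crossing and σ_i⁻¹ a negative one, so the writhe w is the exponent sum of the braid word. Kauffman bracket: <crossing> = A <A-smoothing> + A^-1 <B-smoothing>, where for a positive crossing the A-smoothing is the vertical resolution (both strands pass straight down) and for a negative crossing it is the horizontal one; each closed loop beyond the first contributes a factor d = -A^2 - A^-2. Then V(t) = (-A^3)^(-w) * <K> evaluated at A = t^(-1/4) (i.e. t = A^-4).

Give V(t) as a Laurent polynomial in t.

Reading the diagram top to bottom ('/'-over between positions i,i+1 = s_i, '\'-over = s_i^-1): braid word = s1 s1 s3 s2^-1 s3 s2^-1 s1.
Braid: s1 s1 s3 s2^-1 s3 s2^-1 s1 on 4 strands, 7 crossings.
Writhe w = (#positive) - (#negative) = 5 - 2 = 3.
Computing the Kauffman bracket via state sum. There are 2^7 = 128 states.
Each crossing splits two ways (0=vertical, 1=horizontal). The state's weight is A^(#A-smoothings - #B-smoothings) * d^(loops - 1).
Tabulate the states by total A-exponent and number of loops L (A-exp: L × count):
  A^7: L=4 ×1
  A^5: L=3 ×7
  A^3: L=2 ×17, L=4 ×4
  A^1: L=1 ×15, L=3 ×19, L=5 ×1
  A^-1: L=2 ×27, L=4 ×8
  A^-3: L=3 ×20, L=5 ×1
  A^-5: L=4 ×7
  A^-7: L=5 ×1
Each group contributes A^e * Σ count * d^(L-1):
Powers of d = -A^2 - A^-2: d^2 = A^4 + 2 + A^-4; d^3 = -A^6 - 3*A^2 - 3*A^-2 - A^-6; d^4 = A^8 + 4*A^4 + 6 + 4*A^-4 + A^-8.
  A^7 * (d^3) = -A^13 - 3*A^9 - 3*A^5 - A
  A^5 * (7*d^2) = 7*A^9 + 14*A^5 + 7*A
  A^3 * (17*d + 4*d^3) = -4*A^9 - 29*A^5 - 29*A - 4*A^-3
  A^1 * (15 + 19*d^2 + d^4) = A^9 + 23*A^5 + 59*A + 23*A^-3 + A^-7
  A^-1 * (27*d + 8*d^3) = -8*A^5 - 51*A - 51*A^-3 - 8*A^-7
  A^-3 * (20*d^2 + d^4) = A^5 + 24*A + 46*A^-3 + 24*A^-7 + A^-11
  A^-5 * (7*d^3) = -7*A - 21*A^-3 - 21*A^-7 - 7*A^-11
  A^-7 * (d^4) = A + 4*A^-3 + 6*A^-7 + 4*A^-11 + A^-15
Summing the groups: <K> = -A^13 + A^9 - 2*A^5 + 3*A - 3*A^-3 + 2*A^-7 - 2*A^-11 + A^-15
Normalise by the writhe: (-A^3)^(-w) = (-A^3)^(-3) = -A^-9, so f(A) = -A^-9 * <K> = A^4 - 1 + 2*A^-4 - 3*A^-8 + 3*A^-12 - 2*A^-16 + 2*A^-20 - A^-24.
Substitute A = t^(-1/4), i.e. A^e → t^(-e/4): V(t) = -t^6 + 2*t^5 - 2*t^4 + 3*t^3 - 3*t^2 + 2*t - 1 + t^-1

Answer: -t^6 + 2*t^5 - 2*t^4 + 3*t^3 - 3*t^2 + 2*t - 1 + t^-1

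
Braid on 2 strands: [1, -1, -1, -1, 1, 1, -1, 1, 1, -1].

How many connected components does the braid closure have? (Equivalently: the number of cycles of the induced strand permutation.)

Track the strand permutation on 2 strands, starting from identity.
  step 1: s1 swaps positions 1,2 -> [2 1]
  step 2: s1^-1 swaps positions 1,2 -> [1 2]
  step 3: s1^-1 swaps positions 1,2 -> [2 1]
  step 4: s1^-1 swaps positions 1,2 -> [1 2]
  step 5: s1 swaps positions 1,2 -> [2 1]
  step 6: s1 swaps positions 1,2 -> [1 2]
  step 7: s1^-1 swaps positions 1,2 -> [2 1]
  step 8: s1 swaps positions 1,2 -> [1 2]
  step 9: s1 swaps positions 1,2 -> [2 1]
  step 10: s1^-1 swaps positions 1,2 -> [1 2]
Final permutation (position -> original strand): [1 2]
Closure components = cycle count of this permutation = 2.

Answer: 2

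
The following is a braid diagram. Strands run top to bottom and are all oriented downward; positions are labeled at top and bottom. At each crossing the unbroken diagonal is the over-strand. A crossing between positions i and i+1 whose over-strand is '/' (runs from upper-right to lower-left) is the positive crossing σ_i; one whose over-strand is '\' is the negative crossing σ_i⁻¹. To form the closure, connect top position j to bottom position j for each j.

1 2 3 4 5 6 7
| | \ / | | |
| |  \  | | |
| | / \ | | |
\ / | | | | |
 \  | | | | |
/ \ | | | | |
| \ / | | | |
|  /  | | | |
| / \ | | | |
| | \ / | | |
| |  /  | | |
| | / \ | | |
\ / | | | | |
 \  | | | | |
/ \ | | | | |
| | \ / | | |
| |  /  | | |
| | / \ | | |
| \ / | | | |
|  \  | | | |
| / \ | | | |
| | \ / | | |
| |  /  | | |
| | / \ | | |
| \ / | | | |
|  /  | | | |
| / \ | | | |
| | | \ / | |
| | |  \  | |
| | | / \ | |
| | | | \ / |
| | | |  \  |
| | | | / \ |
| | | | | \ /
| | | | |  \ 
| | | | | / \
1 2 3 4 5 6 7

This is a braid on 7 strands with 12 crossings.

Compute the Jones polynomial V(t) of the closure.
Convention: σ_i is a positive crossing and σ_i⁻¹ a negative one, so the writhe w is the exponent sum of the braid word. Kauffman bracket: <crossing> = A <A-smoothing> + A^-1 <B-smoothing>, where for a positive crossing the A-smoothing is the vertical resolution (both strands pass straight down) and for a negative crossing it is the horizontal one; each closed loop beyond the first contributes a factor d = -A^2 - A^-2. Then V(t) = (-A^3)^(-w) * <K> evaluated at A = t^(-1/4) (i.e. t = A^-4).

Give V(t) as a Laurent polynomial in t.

-t^5 + 2*t^4 - 2*t^3 + 3*t^2 - 3*t + 3 - 2*t^-1 + t^-2

Derivation:
Reading the diagram top to bottom ('/'-over between positions i,i+1 = s_i, '\'-over = s_i^-1): braid word = s3^-1 s1^-1 s2 s3 s1^-1 s3 s2^-1 s3 s2 s4^-1 s5^-1 s6^-1.
The presented braid s3^-1 s1^-1 s2 s3 s1^-1 s3 s2^-1 s3 s2 s4^-1 s5^-1 s6^-1 on 7 strands reduces by inverse Markov moves (closure unchanged at each step):
  Destabilize: the word has the form β·s6^-1 where s6^-1 occurs only as the final letter (β ∈ B_6); drop it and the last strand → 6 strands.
  Destabilize: the word has the form β·s5^-1 where s5^-1 occurs only as the final letter (β ∈ B_5); drop it and the last strand → 5 strands.
  Destabilize: the word has the form β·s4^-1 where s4^-1 occurs only as the final letter (β ∈ B_4); drop it and the last strand → 4 strands.
Reduced to β = s3^-1 s1^-1 s2 s3 s1^-1 s3 s2^-1 s3 s2 on 4 strands, 9 crossings.
Compute on β:
Braid: s3^-1 s1^-1 s2 s3 s1^-1 s3 s2^-1 s3 s2 on 4 strands, 9 crossings.
Writhe w = (#positive) - (#negative) = 5 - 4 = 1.
Computing the Kauffman bracket via state sum. There are 2^9 = 512 states.
For each crossing: s=0 is the vertical smoothing, s=1 horizontal. Crossing k contributes A^(sign_k * (1 - 2*s_k)); loop factor d = -A^2 - A^-2.
Tabulate the states by total A-exponent and number of loops L (A-exp: L × count):
  A^9: L=2 ×1
  A^7: L=1 ×3, L=3 ×6
  A^5: L=2 ×26, L=4 ×10
  A^3: L=1 ×21, L=3 ×58, L=5 ×5
  A^1: L=2 ×86, L=4 ×39, L=6 ×1
  A^-1: L=1 ×35, L=3 ×80, L=5 ×11
  A^-3: L=2 ×53, L=4 ×30, L=6 ×1
  A^-5: L=3 ×32, L=5 ×4
  A^-7: L=4 ×9
  A^-9: L=5 ×1
Each group contributes A^e * Σ count * d^(L-1):
Powers of d = -A^2 - A^-2: d^2 = A^4 + 2 + A^-4; d^3 = -A^6 - 3*A^2 - 3*A^-2 - A^-6; d^4 = A^8 + 4*A^4 + 6 + 4*A^-4 + A^-8; d^5 = -A^10 - 5*A^6 - 10*A^2 - 10*A^-2 - 5*A^-6 - A^-10.
  A^9 * (d) = -A^11 - A^7
  A^7 * (3 + 6*d^2) = 6*A^11 + 15*A^7 + 6*A^3
  A^5 * (26*d + 10*d^3) = -10*A^11 - 56*A^7 - 56*A^3 - 10*A^-1
  A^3 * (21 + 58*d^2 + 5*d^4) = 5*A^11 + 78*A^7 + 167*A^3 + 78*A^-1 + 5*A^-5
  A^1 * (86*d + 39*d^3 + d^5) = -A^11 - 44*A^7 - 213*A^3 - 213*A^-1 - 44*A^-5 - A^-9
  A^-1 * (35 + 80*d^2 + 11*d^4) = 11*A^7 + 124*A^3 + 261*A^-1 + 124*A^-5 + 11*A^-9
  A^-3 * (53*d + 30*d^3 + d^5) = -A^7 - 35*A^3 - 153*A^-1 - 153*A^-5 - 35*A^-9 - A^-13
  A^-5 * (32*d^2 + 4*d^4) = 4*A^3 + 48*A^-1 + 88*A^-5 + 48*A^-9 + 4*A^-13
  A^-7 * (9*d^3) = -9*A^-1 - 27*A^-5 - 27*A^-9 - 9*A^-13
  A^-9 * (d^4) = A^-1 + 4*A^-5 + 6*A^-9 + 4*A^-13 + A^-17
Summing the groups: <K> = -A^11 + 2*A^7 - 3*A^3 + 3*A^-1 - 3*A^-5 + 2*A^-9 - 2*A^-13 + A^-17
Normalise by the writhe: (-A^3)^(-w) = (-A^3)^(-1) = -A^-3, so f(A) = -A^-3 * <K> = A^8 - 2*A^4 + 3 - 3*A^-4 + 3*A^-8 - 2*A^-12 + 2*A^-16 - A^-20.
Substitute A = t^(-1/4), i.e. A^e → t^(-e/4): V(t) = -t^5 + 2*t^4 - 2*t^3 + 3*t^2 - 3*t + 3 - 2*t^-1 + t^-2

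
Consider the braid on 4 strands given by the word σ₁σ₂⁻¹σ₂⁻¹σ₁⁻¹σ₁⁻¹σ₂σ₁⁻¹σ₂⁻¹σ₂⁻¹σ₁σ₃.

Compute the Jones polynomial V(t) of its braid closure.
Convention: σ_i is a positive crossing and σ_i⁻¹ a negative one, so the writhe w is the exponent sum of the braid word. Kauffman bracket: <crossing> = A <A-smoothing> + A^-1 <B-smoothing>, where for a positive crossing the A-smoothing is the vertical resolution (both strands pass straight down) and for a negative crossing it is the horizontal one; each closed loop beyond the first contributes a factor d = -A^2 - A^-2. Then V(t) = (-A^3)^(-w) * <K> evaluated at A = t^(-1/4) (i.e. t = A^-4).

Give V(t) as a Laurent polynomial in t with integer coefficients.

The presented braid s1 s2^-1 s2^-1 s1^-1 s1^-1 s2 s1^-1 s2^-1 s2^-1 s1 s3 on 4 strands reduces by inverse Markov moves (closure unchanged at each step):
  Destabilize: the word has the form β·s3 where s3 occurs only as the final letter (β ∈ B_3); drop it and the last strand → 3 strands.
Reduced to β = s1 s2^-1 s2^-1 s1^-1 s1^-1 s2 s1^-1 s2^-1 s2^-1 s1 on 3 strands, 10 crossings.
Compute on β:
Braid: s1 s2^-1 s2^-1 s1^-1 s1^-1 s2 s1^-1 s2^-1 s2^-1 s1 on 3 strands, 10 crossings.
Writhe w = (#positive) - (#negative) = 3 - 7 = -4.
State-sum expansion of <K>. There are 2^10 = 1024 states.
Smooth each crossing (0=||, 1=⌣⌢); contribution A^(Σ sign_k(1-2s_k)) * d^(L-1).
Tabulate the states by total A-exponent and number of loops L (A-exp: L × count):
  A^10: L=6 ×1
  A^8: L=5 ×10
  A^6: L=4 ×43, L=6 ×2
  A^4: L=3 ×98, L=5 ×22
  A^2: L=2 ×118, L=4 ×88, L=6 ×4
  A^0: L=1 ×60, L=3 ×162, L=5 ×30
  A^-2: L=2 ×128, L=4 ×79, L=6 ×3
  A^-4: L=1 ×23, L=3 ×84, L=5 ×13
  A^-6: L=2 ×27, L=4 ×18
  A^-8: L=1 ×2, L=3 ×8
  A^-10: L=2 ×1
Each group contributes A^e * Σ count * d^(L-1):
Powers of d = -A^2 - A^-2: d^2 = A^4 + 2 + A^-4; d^3 = -A^6 - 3*A^2 - 3*A^-2 - A^-6; d^4 = A^8 + 4*A^4 + 6 + 4*A^-4 + A^-8; d^5 = -A^10 - 5*A^6 - 10*A^2 - 10*A^-2 - 5*A^-6 - A^-10.
  A^10 * (d^5) = -A^20 - 5*A^16 - 10*A^12 - 10*A^8 - 5*A^4 - 1
  A^8 * (10*d^4) = 10*A^16 + 40*A^12 + 60*A^8 + 40*A^4 + 10
  A^6 * (43*d^3 + 2*d^5) = -2*A^16 - 53*A^12 - 149*A^8 - 149*A^4 - 53 - 2*A^-4
  A^4 * (98*d^2 + 22*d^4) = 22*A^12 + 186*A^8 + 328*A^4 + 186 + 22*A^-4
  A^2 * (118*d + 88*d^3 + 4*d^5) = -4*A^12 - 108*A^8 - 422*A^4 - 422 - 108*A^-4 - 4*A^-8
  A^0 * (60 + 162*d^2 + 30*d^4) = 30*A^8 + 282*A^4 + 564 + 282*A^-4 + 30*A^-8
  A^-2 * (128*d + 79*d^3 + 3*d^5) = -3*A^8 - 94*A^4 - 395 - 395*A^-4 - 94*A^-8 - 3*A^-12
  A^-4 * (23 + 84*d^2 + 13*d^4) = 13*A^4 + 136 + 269*A^-4 + 136*A^-8 + 13*A^-12
  A^-6 * (27*d + 18*d^3) = -18 - 81*A^-4 - 81*A^-8 - 18*A^-12
  A^-8 * (2 + 8*d^2) = 8*A^-4 + 18*A^-8 + 8*A^-12
  A^-10 * (d) = -A^-8 - A^-12
Summing the groups: <K> = -A^20 + 3*A^16 - 5*A^12 + 6*A^8 - 7*A^4 + 7 - 5*A^-4 + 4*A^-8 - A^-12
Normalise by the writhe: (-A^3)^(-w) = (-A^3)^(4) = A^12, so f(A) = A^12 * <K> = -A^32 + 3*A^28 - 5*A^24 + 6*A^20 - 7*A^16 + 7*A^12 - 5*A^8 + 4*A^4 - 1.
Substitute A = t^(-1/4), i.e. A^e → t^(-e/4): V(t) = -1 + 4*t^-1 - 5*t^-2 + 7*t^-3 - 7*t^-4 + 6*t^-5 - 5*t^-6 + 3*t^-7 - t^-8

Answer: -1 + 4*t^-1 - 5*t^-2 + 7*t^-3 - 7*t^-4 + 6*t^-5 - 5*t^-6 + 3*t^-7 - t^-8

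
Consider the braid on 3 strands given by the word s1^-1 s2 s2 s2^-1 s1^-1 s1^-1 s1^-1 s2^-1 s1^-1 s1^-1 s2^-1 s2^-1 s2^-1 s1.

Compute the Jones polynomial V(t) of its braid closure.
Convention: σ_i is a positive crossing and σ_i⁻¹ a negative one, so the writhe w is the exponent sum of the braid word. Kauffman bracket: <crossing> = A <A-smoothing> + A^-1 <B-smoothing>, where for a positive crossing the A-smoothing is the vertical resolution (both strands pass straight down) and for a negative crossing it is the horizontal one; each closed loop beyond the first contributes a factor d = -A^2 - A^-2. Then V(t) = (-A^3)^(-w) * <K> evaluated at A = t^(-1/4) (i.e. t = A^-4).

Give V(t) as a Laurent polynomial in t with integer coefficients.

The presented braid s1^-1 s2 s2 s2^-1 s1^-1 s1^-1 s1^-1 s2^-1 s1^-1 s1^-1 s2^-1 s2^-1 s2^-1 s1 on 3 strands reduces by inverse Markov moves (closure unchanged at each step):
  Deconjugate: the word is γ·β·γ⁻¹ with γ = s1^-1 (prefix) and γ⁻¹ = s1 (suffix); strip both.
  Deconjugate: the word is γ·β·γ⁻¹ with γ = s2 (prefix) and γ⁻¹ = s2^-1 (suffix); strip both.
  Deconjugate: the word is γ·β·γ⁻¹ with γ = s2 (prefix) and γ⁻¹ = s2^-1 (suffix); strip both.
Reduced to β = s2^-1 s1^-1 s1^-1 s1^-1 s2^-1 s1^-1 s1^-1 s2^-1 on 3 strands, 8 crossings.
Compute on β:
Braid: s2^-1 s1^-1 s1^-1 s1^-1 s2^-1 s1^-1 s1^-1 s2^-1 on 3 strands, 8 crossings.
Writhe w = (#positive) - (#negative) = 0 - 8 = -8.
Computing the Kauffman bracket via state sum. There are 2^8 = 256 states.
For each crossing: s=0 is the vertical smoothing, s=1 horizontal. Crossing k contributes A^(sign_k * (1 - 2*s_k)); loop factor d = -A^2 - A^-2.
Tabulate the states by total A-exponent and number of loops L (A-exp: L × count):
  A^8: L=5 ×1
  A^6: L=4 ×7, L=6 ×1
  A^4: L=3 ×19, L=5 ×9
  A^2: L=2 ×24, L=4 ×31, L=6 ×1
  A^0: L=1 ×12, L=3 ×53, L=5 ×5
  A^-2: L=2 ×45, L=4 ×11
  A^-4: L=1 ×15, L=3 ×13
  A^-6: L=2 ×8
  A^-8: L=3 ×1
Each group contributes A^e * Σ count * d^(L-1):
Powers of d = -A^2 - A^-2: d^2 = A^4 + 2 + A^-4; d^3 = -A^6 - 3*A^2 - 3*A^-2 - A^-6; d^4 = A^8 + 4*A^4 + 6 + 4*A^-4 + A^-8; d^5 = -A^10 - 5*A^6 - 10*A^2 - 10*A^-2 - 5*A^-6 - A^-10.
  A^8 * (d^4) = A^16 + 4*A^12 + 6*A^8 + 4*A^4 + 1
  A^6 * (7*d^3 + d^5) = -A^16 - 12*A^12 - 31*A^8 - 31*A^4 - 12 - A^-4
  A^4 * (19*d^2 + 9*d^4) = 9*A^12 + 55*A^8 + 92*A^4 + 55 + 9*A^-4
  A^2 * (24*d + 31*d^3 + d^5) = -A^12 - 36*A^8 - 127*A^4 - 127 - 36*A^-4 - A^-8
  A^0 * (12 + 53*d^2 + 5*d^4) = 5*A^8 + 73*A^4 + 148 + 73*A^-4 + 5*A^-8
  A^-2 * (45*d + 11*d^3) = -11*A^4 - 78 - 78*A^-4 - 11*A^-8
  A^-4 * (15 + 13*d^2) = 13 + 41*A^-4 + 13*A^-8
  A^-6 * (8*d) = -8*A^-4 - 8*A^-8
  A^-8 * (d^2) = A^-4 + 2*A^-8 + A^-12
Summing the groups: <K> = -A^8 + A^-4 + A^-12
Normalise by the writhe: (-A^3)^(-w) = (-A^3)^(8) = A^24, so f(A) = A^24 * <K> = -A^32 + A^20 + A^12.
Substitute A = t^(-1/4), i.e. A^e → t^(-e/4): V(t) = t^-3 + t^-5 - t^-8

Answer: t^-3 + t^-5 - t^-8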